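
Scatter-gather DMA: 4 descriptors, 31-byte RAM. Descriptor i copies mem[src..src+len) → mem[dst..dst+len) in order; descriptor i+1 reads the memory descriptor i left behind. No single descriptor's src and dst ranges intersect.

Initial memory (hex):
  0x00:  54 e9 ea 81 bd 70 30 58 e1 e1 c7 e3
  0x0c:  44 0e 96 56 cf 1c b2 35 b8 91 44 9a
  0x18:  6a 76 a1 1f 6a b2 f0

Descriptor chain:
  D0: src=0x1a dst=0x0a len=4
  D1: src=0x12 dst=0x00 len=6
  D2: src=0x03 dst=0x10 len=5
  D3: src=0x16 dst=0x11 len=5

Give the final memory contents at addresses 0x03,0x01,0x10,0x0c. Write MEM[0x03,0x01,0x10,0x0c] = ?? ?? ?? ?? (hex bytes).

D0: mem[0x0a..0x0d] <- [a1 1f 6a b2]
D1: mem[0x00..0x05] <- [b2 35 b8 91 44 9a]
D2: mem[0x10..0x14] <- [91 44 9a 30 58]
D3: mem[0x11..0x15] <- [44 9a 6a 76 a1]
query mem[0x03]=0x91, mem[0x01]=0x35, mem[0x10]=0x91, mem[0x0c]=0x6a

MEM[0x03,0x01,0x10,0x0c] = 91 35 91 6a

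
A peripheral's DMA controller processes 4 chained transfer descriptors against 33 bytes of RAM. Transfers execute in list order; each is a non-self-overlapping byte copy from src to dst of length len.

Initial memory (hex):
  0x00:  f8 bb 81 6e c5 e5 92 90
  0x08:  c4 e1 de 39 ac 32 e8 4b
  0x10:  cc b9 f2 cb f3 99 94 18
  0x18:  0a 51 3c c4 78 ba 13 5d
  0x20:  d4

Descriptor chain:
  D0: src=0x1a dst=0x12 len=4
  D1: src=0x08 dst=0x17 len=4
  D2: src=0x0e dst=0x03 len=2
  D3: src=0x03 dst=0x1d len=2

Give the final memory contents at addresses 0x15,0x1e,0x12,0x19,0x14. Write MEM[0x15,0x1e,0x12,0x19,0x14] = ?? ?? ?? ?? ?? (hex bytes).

#0 dst[0x12+4] := {0x3c,0xc4,0x78,0xba}
#1 dst[0x17+4] := {0xc4,0xe1,0xde,0x39}
#2 dst[0x03+2] := {0xe8,0x4b}
#3 dst[0x1d+2] := {0xe8,0x4b}
query mem[0x15]=0xba, mem[0x1e]=0x4b, mem[0x12]=0x3c, mem[0x19]=0xde, mem[0x14]=0x78

MEM[0x15,0x1e,0x12,0x19,0x14] = ba 4b 3c de 78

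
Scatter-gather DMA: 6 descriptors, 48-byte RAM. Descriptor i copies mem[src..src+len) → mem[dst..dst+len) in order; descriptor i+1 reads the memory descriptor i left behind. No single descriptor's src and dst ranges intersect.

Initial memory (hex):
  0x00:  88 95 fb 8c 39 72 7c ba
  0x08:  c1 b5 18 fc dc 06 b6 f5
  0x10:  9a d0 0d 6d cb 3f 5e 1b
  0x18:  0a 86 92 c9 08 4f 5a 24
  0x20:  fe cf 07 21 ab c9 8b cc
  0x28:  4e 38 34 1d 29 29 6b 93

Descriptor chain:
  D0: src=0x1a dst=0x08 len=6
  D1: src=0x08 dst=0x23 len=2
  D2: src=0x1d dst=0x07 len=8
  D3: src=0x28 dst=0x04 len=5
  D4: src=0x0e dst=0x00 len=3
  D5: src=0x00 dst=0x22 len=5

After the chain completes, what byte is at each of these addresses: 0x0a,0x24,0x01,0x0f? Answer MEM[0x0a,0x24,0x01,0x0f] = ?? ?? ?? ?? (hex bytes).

MEM[0x0a,0x24,0x01,0x0f] = fe 9a f5 f5

D0: mem[0x08..0x0d] <- [92 c9 08 4f 5a 24]
D1: mem[0x23..0x24] <- [92 c9]
D2: mem[0x07..0x0e] <- [4f 5a 24 fe cf 07 92 c9]
D3: mem[0x04..0x08] <- [4e 38 34 1d 29]
D4: mem[0x00..0x02] <- [c9 f5 9a]
D5: mem[0x22..0x26] <- [c9 f5 9a 8c 4e]
query mem[0x0a]=0xfe, mem[0x24]=0x9a, mem[0x01]=0xf5, mem[0x0f]=0xf5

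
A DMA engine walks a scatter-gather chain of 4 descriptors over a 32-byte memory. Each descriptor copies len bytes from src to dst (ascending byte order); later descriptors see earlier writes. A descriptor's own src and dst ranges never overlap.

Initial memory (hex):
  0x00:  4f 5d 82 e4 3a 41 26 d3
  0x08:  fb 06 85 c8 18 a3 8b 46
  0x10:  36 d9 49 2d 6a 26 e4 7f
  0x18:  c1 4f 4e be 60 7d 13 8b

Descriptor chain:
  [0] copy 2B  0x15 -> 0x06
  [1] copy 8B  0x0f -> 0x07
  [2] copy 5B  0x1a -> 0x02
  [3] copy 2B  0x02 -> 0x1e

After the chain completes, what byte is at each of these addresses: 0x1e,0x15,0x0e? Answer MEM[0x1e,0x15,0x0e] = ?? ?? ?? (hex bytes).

#0 dst[0x06+2] := {0x26,0xe4}
#1 dst[0x07+8] := {0x46,0x36,0xd9,0x49,0x2d,0x6a,0x26,0xe4}
#2 dst[0x02+5] := {0x4e,0xbe,0x60,0x7d,0x13}
#3 dst[0x1e+2] := {0x4e,0xbe}
query mem[0x1e]=0x4e, mem[0x15]=0x26, mem[0x0e]=0xe4

MEM[0x1e,0x15,0x0e] = 4e 26 e4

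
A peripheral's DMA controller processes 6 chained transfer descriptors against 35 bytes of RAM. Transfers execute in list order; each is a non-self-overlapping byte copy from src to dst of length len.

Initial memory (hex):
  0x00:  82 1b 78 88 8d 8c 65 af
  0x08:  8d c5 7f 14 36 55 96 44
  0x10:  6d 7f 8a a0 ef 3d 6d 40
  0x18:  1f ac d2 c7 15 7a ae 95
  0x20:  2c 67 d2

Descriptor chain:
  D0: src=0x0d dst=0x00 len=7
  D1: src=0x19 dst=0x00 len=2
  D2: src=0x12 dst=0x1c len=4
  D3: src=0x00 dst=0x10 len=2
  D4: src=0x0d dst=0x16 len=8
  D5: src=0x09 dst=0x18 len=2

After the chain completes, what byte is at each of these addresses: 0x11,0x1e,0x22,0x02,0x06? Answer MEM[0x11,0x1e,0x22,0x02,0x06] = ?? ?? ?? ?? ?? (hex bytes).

MEM[0x11,0x1e,0x22,0x02,0x06] = d2 ef d2 44 a0

  after D0: wrote 7B at 0x00 = 5596446d7f8aa0
  after D1: wrote 2B at 0x00 = acd2
  after D2: wrote 4B at 0x1c = 8aa0ef3d
  after D3: wrote 2B at 0x10 = acd2
  after D4: wrote 8B at 0x16 = 559644acd28aa0ef
  after D5: wrote 2B at 0x18 = c57f
query mem[0x11]=0xd2, mem[0x1e]=0xef, mem[0x22]=0xd2, mem[0x02]=0x44, mem[0x06]=0xa0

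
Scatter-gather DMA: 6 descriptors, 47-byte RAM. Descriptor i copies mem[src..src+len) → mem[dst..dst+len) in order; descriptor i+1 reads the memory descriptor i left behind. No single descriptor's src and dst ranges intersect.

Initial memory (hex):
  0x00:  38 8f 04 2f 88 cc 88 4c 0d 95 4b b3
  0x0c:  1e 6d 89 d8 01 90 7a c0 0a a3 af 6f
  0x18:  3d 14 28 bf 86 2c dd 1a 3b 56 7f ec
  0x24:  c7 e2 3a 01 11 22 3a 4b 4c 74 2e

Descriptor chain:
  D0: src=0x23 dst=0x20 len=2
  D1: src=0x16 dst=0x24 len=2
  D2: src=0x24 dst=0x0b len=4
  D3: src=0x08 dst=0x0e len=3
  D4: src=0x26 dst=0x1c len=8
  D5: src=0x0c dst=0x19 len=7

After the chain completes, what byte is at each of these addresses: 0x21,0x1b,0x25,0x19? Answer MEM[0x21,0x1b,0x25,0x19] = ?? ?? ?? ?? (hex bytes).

#0 dst[0x20+2] := {0xec,0xc7}
#1 dst[0x24+2] := {0xaf,0x6f}
#2 dst[0x0b+4] := {0xaf,0x6f,0x3a,0x01}
#3 dst[0x0e+3] := {0x0d,0x95,0x4b}
#4 dst[0x1c+8] := {0x3a,0x01,0x11,0x22,0x3a,0x4b,0x4c,0x74}
#5 dst[0x19+7] := {0x6f,0x3a,0x0d,0x95,0x4b,0x90,0x7a}
query mem[0x21]=0x4b, mem[0x1b]=0x0d, mem[0x25]=0x6f, mem[0x19]=0x6f

MEM[0x21,0x1b,0x25,0x19] = 4b 0d 6f 6f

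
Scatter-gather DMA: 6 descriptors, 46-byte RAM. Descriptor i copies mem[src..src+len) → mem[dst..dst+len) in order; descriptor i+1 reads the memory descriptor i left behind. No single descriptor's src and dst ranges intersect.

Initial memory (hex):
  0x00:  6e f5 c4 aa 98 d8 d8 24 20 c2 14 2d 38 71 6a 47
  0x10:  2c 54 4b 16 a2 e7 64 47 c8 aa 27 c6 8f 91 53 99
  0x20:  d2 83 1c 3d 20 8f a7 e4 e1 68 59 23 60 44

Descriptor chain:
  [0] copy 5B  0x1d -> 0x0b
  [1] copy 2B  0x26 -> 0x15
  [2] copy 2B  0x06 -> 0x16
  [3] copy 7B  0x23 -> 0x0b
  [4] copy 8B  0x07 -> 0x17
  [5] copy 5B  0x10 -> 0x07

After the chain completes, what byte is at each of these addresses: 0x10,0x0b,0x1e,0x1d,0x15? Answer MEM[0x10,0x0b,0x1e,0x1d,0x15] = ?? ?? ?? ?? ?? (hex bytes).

MEM[0x10,0x0b,0x1e,0x1d,0x15] = e1 a2 a7 8f a7

D0: mem[0x0b..0x0f] <- [91 53 99 d2 83]
D1: mem[0x15..0x16] <- [a7 e4]
D2: mem[0x16..0x17] <- [d8 24]
D3: mem[0x0b..0x11] <- [3d 20 8f a7 e4 e1 68]
D4: mem[0x17..0x1e] <- [24 20 c2 14 3d 20 8f a7]
D5: mem[0x07..0x0b] <- [e1 68 4b 16 a2]
query mem[0x10]=0xe1, mem[0x0b]=0xa2, mem[0x1e]=0xa7, mem[0x1d]=0x8f, mem[0x15]=0xa7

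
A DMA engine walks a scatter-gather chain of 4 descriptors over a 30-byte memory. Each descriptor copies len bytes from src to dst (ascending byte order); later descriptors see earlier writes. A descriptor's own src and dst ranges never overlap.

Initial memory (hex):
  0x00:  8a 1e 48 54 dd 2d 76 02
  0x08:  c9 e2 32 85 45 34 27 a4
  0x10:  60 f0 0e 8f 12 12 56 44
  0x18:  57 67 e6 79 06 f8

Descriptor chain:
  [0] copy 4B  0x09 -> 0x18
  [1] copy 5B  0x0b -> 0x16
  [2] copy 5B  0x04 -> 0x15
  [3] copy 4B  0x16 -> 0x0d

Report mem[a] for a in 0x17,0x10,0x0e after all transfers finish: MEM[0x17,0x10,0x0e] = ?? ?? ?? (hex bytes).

MEM[0x17,0x10,0x0e] = 76 c9 76

#0 dst[0x18+4] := {0xe2,0x32,0x85,0x45}
#1 dst[0x16+5] := {0x85,0x45,0x34,0x27,0xa4}
#2 dst[0x15+5] := {0xdd,0x2d,0x76,0x02,0xc9}
#3 dst[0x0d+4] := {0x2d,0x76,0x02,0xc9}
query mem[0x17]=0x76, mem[0x10]=0xc9, mem[0x0e]=0x76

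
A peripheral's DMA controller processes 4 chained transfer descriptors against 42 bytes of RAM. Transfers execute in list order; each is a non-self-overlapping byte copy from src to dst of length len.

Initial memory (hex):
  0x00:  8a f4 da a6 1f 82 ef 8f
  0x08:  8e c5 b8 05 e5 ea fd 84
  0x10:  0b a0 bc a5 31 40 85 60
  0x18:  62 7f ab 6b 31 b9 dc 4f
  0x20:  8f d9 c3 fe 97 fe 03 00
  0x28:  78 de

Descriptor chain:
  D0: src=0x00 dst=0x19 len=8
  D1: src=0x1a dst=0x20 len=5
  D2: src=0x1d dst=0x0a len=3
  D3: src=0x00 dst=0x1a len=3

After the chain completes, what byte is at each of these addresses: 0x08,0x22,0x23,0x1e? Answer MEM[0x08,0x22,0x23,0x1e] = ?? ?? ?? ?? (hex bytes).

MEM[0x08,0x22,0x23,0x1e] = 8e a6 1f 82

#0 dst[0x19+8] := {0x8a,0xf4,0xda,0xa6,0x1f,0x82,0xef,0x8f}
#1 dst[0x20+5] := {0xf4,0xda,0xa6,0x1f,0x82}
#2 dst[0x0a+3] := {0x1f,0x82,0xef}
#3 dst[0x1a+3] := {0x8a,0xf4,0xda}
query mem[0x08]=0x8e, mem[0x22]=0xa6, mem[0x23]=0x1f, mem[0x1e]=0x82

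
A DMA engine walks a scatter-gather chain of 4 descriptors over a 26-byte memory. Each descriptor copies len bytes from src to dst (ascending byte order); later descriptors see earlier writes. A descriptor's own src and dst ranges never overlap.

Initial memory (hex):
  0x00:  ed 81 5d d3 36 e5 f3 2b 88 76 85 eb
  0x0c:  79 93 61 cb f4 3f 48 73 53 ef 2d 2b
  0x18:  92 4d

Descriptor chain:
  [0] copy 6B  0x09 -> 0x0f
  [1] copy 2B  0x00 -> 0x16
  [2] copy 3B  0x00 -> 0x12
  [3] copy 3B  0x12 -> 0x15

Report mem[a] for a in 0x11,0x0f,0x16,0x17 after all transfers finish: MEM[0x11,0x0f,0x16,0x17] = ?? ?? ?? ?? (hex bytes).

MEM[0x11,0x0f,0x16,0x17] = eb 76 81 5d

  after D0: wrote 6B at 0x0f = 7685eb799361
  after D1: wrote 2B at 0x16 = ed81
  after D2: wrote 3B at 0x12 = ed815d
  after D3: wrote 3B at 0x15 = ed815d
query mem[0x11]=0xeb, mem[0x0f]=0x76, mem[0x16]=0x81, mem[0x17]=0x5d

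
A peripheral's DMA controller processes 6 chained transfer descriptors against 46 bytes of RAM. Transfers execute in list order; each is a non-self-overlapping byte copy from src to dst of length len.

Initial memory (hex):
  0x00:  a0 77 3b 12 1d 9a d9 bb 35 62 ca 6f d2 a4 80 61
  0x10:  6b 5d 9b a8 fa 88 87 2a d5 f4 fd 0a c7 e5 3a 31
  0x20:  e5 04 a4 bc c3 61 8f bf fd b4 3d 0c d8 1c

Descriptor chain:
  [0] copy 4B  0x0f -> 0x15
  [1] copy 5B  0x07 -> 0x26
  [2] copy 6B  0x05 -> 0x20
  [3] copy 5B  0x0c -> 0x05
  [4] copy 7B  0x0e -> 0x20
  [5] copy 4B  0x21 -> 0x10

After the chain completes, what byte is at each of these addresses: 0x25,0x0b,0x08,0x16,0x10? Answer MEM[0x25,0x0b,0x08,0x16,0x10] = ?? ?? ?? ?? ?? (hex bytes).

MEM[0x25,0x0b,0x08,0x16,0x10] = a8 6f 61 6b 61

D0: mem[0x15..0x18] <- [61 6b 5d 9b]
D1: mem[0x26..0x2a] <- [bb 35 62 ca 6f]
D2: mem[0x20..0x25] <- [9a d9 bb 35 62 ca]
D3: mem[0x05..0x09] <- [d2 a4 80 61 6b]
D4: mem[0x20..0x26] <- [80 61 6b 5d 9b a8 fa]
D5: mem[0x10..0x13] <- [61 6b 5d 9b]
query mem[0x25]=0xa8, mem[0x0b]=0x6f, mem[0x08]=0x61, mem[0x16]=0x6b, mem[0x10]=0x61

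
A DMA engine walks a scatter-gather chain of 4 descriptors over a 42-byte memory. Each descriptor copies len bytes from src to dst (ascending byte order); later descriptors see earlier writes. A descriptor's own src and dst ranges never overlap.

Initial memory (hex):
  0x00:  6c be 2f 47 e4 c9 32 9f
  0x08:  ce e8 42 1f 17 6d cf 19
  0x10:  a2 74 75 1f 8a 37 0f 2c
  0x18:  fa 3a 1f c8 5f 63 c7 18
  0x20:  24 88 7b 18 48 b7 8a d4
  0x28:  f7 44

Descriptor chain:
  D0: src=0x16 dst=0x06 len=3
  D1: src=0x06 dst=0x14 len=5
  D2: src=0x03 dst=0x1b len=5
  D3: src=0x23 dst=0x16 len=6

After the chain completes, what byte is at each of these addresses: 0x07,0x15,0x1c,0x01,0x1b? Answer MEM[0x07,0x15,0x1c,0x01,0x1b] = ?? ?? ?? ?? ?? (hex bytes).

[0] 0x16->0x06 len=3 : 0f 2c fa
[1] 0x06->0x14 len=5 : 0f 2c fa e8 42
[2] 0x03->0x1b len=5 : 47 e4 c9 0f 2c
[3] 0x23->0x16 len=6 : 18 48 b7 8a d4 f7
query mem[0x07]=0x2c, mem[0x15]=0x2c, mem[0x1c]=0xe4, mem[0x01]=0xbe, mem[0x1b]=0xf7

MEM[0x07,0x15,0x1c,0x01,0x1b] = 2c 2c e4 be f7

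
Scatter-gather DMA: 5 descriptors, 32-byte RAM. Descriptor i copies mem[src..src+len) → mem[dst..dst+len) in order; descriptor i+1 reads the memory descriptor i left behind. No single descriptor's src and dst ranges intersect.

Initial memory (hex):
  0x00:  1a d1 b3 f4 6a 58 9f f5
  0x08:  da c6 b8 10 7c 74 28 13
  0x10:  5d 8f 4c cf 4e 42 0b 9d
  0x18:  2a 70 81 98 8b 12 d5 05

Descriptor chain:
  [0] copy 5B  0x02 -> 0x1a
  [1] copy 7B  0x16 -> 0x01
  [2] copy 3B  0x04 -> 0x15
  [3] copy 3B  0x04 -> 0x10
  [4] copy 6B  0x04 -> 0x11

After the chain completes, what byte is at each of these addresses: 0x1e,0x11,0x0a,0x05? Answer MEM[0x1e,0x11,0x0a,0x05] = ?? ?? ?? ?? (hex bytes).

D0: mem[0x1a..0x1e] <- [b3 f4 6a 58 9f]
D1: mem[0x01..0x07] <- [0b 9d 2a 70 b3 f4 6a]
D2: mem[0x15..0x17] <- [70 b3 f4]
D3: mem[0x10..0x12] <- [70 b3 f4]
D4: mem[0x11..0x16] <- [70 b3 f4 6a da c6]
query mem[0x1e]=0x9f, mem[0x11]=0x70, mem[0x0a]=0xb8, mem[0x05]=0xb3

MEM[0x1e,0x11,0x0a,0x05] = 9f 70 b8 b3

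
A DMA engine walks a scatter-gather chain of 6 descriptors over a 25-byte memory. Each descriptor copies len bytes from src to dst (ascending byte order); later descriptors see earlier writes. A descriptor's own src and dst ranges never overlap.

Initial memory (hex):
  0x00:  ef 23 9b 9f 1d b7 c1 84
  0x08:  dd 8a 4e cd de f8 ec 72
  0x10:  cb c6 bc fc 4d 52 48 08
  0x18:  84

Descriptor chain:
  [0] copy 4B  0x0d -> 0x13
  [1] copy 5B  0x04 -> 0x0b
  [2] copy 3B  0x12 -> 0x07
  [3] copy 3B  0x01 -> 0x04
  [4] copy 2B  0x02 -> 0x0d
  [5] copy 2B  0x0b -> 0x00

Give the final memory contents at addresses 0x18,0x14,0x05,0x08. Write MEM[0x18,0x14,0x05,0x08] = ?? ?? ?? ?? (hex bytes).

#0 dst[0x13+4] := {0xf8,0xec,0x72,0xcb}
#1 dst[0x0b+5] := {0x1d,0xb7,0xc1,0x84,0xdd}
#2 dst[0x07+3] := {0xbc,0xf8,0xec}
#3 dst[0x04+3] := {0x23,0x9b,0x9f}
#4 dst[0x0d+2] := {0x9b,0x9f}
#5 dst[0x00+2] := {0x1d,0xb7}
query mem[0x18]=0x84, mem[0x14]=0xec, mem[0x05]=0x9b, mem[0x08]=0xf8

MEM[0x18,0x14,0x05,0x08] = 84 ec 9b f8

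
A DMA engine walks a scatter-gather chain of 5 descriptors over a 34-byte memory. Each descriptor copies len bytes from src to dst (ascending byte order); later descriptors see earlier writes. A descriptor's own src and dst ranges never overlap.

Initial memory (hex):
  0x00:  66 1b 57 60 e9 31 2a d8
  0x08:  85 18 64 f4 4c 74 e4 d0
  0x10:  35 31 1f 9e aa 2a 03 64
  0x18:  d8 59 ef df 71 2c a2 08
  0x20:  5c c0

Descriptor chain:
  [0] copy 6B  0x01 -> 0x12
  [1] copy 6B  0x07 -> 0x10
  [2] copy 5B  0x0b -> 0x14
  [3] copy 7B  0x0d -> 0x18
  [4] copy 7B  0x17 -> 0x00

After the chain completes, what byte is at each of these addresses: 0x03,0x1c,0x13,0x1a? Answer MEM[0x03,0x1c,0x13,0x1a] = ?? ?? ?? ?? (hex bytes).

MEM[0x03,0x1c,0x13,0x1a] = d0 85 64 d0

  after D0: wrote 6B at 0x12 = 1b5760e9312a
  after D1: wrote 6B at 0x10 = d8851864f44c
  after D2: wrote 5B at 0x14 = f44c74e4d0
  after D3: wrote 7B at 0x18 = 74e4d0d8851864
  after D4: wrote 7B at 0x00 = e474e4d0d88518
query mem[0x03]=0xd0, mem[0x1c]=0x85, mem[0x13]=0x64, mem[0x1a]=0xd0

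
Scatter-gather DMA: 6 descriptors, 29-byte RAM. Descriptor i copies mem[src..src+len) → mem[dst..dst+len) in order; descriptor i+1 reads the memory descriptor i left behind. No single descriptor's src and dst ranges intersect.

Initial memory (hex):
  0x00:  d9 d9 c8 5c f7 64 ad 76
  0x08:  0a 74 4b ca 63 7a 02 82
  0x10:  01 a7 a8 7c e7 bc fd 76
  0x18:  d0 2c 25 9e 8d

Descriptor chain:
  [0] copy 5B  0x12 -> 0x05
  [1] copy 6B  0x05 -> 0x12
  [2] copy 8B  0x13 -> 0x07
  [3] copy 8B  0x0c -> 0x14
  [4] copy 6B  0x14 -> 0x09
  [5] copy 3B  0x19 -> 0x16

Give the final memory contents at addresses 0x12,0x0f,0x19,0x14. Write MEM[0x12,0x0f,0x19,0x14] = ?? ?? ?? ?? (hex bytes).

MEM[0x12,0x0f,0x19,0x14] = a8 82 a7 d0

D0: mem[0x05..0x09] <- [a8 7c e7 bc fd]
D1: mem[0x12..0x17] <- [a8 7c e7 bc fd 4b]
D2: mem[0x07..0x0e] <- [7c e7 bc fd 4b d0 2c 25]
D3: mem[0x14..0x1b] <- [d0 2c 25 82 01 a7 a8 7c]
D4: mem[0x09..0x0e] <- [d0 2c 25 82 01 a7]
D5: mem[0x16..0x18] <- [a7 a8 7c]
query mem[0x12]=0xa8, mem[0x0f]=0x82, mem[0x19]=0xa7, mem[0x14]=0xd0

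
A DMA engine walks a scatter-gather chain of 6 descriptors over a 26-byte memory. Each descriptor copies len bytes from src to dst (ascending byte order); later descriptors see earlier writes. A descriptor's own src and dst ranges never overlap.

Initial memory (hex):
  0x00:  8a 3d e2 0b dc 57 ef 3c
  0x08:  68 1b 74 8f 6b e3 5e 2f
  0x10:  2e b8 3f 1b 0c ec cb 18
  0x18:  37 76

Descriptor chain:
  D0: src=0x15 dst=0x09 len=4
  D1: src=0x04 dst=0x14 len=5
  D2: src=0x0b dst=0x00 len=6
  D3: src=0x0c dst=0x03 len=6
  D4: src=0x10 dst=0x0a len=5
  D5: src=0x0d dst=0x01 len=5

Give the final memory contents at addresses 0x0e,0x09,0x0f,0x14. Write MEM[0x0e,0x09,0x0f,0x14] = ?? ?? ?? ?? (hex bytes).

D0: mem[0x09..0x0c] <- [ec cb 18 37]
D1: mem[0x14..0x18] <- [dc 57 ef 3c 68]
D2: mem[0x00..0x05] <- [18 37 e3 5e 2f 2e]
D3: mem[0x03..0x08] <- [37 e3 5e 2f 2e b8]
D4: mem[0x0a..0x0e] <- [2e b8 3f 1b dc]
D5: mem[0x01..0x05] <- [1b dc 2f 2e b8]
query mem[0x0e]=0xdc, mem[0x09]=0xec, mem[0x0f]=0x2f, mem[0x14]=0xdc

MEM[0x0e,0x09,0x0f,0x14] = dc ec 2f dc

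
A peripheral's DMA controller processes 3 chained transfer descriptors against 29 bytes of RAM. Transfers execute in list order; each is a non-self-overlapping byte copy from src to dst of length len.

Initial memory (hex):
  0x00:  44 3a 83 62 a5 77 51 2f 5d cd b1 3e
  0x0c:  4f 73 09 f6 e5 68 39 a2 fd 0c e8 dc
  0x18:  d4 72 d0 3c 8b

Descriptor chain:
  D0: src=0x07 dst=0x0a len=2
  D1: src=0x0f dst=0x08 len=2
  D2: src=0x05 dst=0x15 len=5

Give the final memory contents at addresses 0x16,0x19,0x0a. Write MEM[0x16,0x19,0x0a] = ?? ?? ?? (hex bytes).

#0 dst[0x0a+2] := {0x2f,0x5d}
#1 dst[0x08+2] := {0xf6,0xe5}
#2 dst[0x15+5] := {0x77,0x51,0x2f,0xf6,0xe5}
query mem[0x16]=0x51, mem[0x19]=0xe5, mem[0x0a]=0x2f

MEM[0x16,0x19,0x0a] = 51 e5 2f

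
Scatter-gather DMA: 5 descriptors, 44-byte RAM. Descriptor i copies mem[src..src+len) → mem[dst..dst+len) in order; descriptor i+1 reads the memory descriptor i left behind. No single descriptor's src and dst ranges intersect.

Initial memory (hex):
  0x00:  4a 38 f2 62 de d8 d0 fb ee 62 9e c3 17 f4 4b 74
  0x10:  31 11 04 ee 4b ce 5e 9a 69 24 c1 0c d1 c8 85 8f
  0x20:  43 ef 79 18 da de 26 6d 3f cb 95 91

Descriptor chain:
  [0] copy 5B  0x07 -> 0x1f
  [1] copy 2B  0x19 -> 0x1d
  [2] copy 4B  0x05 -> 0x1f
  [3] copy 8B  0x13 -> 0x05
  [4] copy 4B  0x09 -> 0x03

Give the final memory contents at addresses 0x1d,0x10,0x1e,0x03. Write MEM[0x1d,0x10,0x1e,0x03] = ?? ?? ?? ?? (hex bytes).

[0] 0x07->0x1f len=5 : fb ee 62 9e c3
[1] 0x19->0x1d len=2 : 24 c1
[2] 0x05->0x1f len=4 : d8 d0 fb ee
[3] 0x13->0x05 len=8 : ee 4b ce 5e 9a 69 24 c1
[4] 0x09->0x03 len=4 : 9a 69 24 c1
query mem[0x1d]=0x24, mem[0x10]=0x31, mem[0x1e]=0xc1, mem[0x03]=0x9a

MEM[0x1d,0x10,0x1e,0x03] = 24 31 c1 9a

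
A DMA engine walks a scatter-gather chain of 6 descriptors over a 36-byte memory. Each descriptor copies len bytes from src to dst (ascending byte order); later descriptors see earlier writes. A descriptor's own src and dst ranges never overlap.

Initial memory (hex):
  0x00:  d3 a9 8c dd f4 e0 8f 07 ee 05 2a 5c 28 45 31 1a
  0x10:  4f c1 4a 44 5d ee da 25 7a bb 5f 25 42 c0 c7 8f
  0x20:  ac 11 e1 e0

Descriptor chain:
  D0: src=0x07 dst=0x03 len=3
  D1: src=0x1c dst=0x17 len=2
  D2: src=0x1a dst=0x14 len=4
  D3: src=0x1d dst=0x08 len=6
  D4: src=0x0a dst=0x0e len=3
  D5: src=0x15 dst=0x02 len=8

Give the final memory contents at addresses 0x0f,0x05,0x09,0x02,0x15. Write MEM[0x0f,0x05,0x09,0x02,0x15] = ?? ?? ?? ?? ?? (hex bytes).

#0 dst[0x03+3] := {0x07,0xee,0x05}
#1 dst[0x17+2] := {0x42,0xc0}
#2 dst[0x14+4] := {0x5f,0x25,0x42,0xc0}
#3 dst[0x08+6] := {0xc0,0xc7,0x8f,0xac,0x11,0xe1}
#4 dst[0x0e+3] := {0x8f,0xac,0x11}
#5 dst[0x02+8] := {0x25,0x42,0xc0,0xc0,0xbb,0x5f,0x25,0x42}
query mem[0x0f]=0xac, mem[0x05]=0xc0, mem[0x09]=0x42, mem[0x02]=0x25, mem[0x15]=0x25

MEM[0x0f,0x05,0x09,0x02,0x15] = ac c0 42 25 25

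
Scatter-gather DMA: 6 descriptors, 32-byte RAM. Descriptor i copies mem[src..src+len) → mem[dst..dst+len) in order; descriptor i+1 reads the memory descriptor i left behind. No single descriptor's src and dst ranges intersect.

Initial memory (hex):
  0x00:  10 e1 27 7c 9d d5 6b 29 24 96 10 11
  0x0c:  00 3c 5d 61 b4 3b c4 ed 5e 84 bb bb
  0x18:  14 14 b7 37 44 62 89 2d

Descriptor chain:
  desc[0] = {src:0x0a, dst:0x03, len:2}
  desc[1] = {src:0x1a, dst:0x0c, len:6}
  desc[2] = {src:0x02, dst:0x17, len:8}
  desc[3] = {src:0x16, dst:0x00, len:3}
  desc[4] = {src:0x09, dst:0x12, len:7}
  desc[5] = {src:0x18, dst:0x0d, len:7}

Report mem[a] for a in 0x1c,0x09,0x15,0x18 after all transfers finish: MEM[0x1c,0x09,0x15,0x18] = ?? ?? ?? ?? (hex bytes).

MEM[0x1c,0x09,0x15,0x18] = 29 96 b7 62

D0: mem[0x03..0x04] <- [10 11]
D1: mem[0x0c..0x11] <- [b7 37 44 62 89 2d]
D2: mem[0x17..0x1e] <- [27 10 11 d5 6b 29 24 96]
D3: mem[0x00..0x02] <- [bb 27 10]
D4: mem[0x12..0x18] <- [96 10 11 b7 37 44 62]
D5: mem[0x0d..0x13] <- [62 11 d5 6b 29 24 96]
query mem[0x1c]=0x29, mem[0x09]=0x96, mem[0x15]=0xb7, mem[0x18]=0x62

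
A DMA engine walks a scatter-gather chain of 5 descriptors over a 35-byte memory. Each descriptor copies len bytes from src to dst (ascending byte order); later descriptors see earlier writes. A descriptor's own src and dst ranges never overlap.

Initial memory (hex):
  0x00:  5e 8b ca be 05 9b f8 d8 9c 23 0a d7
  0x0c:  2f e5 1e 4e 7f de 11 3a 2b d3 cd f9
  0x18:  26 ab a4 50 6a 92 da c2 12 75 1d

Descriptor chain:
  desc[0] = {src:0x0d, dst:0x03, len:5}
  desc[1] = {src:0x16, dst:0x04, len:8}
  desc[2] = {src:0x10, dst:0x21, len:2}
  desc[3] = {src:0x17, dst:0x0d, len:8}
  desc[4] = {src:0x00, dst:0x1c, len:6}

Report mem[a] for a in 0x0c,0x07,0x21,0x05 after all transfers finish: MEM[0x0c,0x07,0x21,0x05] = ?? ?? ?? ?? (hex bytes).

  after D0: wrote 5B at 0x03 = e51e4e7fde
  after D1: wrote 8B at 0x04 = cdf926aba4506a92
  after D2: wrote 2B at 0x21 = 7fde
  after D3: wrote 8B at 0x0d = f926aba4506a92da
  after D4: wrote 6B at 0x1c = 5e8bcae5cdf9
query mem[0x0c]=0x2f, mem[0x07]=0xab, mem[0x21]=0xf9, mem[0x05]=0xf9

MEM[0x0c,0x07,0x21,0x05] = 2f ab f9 f9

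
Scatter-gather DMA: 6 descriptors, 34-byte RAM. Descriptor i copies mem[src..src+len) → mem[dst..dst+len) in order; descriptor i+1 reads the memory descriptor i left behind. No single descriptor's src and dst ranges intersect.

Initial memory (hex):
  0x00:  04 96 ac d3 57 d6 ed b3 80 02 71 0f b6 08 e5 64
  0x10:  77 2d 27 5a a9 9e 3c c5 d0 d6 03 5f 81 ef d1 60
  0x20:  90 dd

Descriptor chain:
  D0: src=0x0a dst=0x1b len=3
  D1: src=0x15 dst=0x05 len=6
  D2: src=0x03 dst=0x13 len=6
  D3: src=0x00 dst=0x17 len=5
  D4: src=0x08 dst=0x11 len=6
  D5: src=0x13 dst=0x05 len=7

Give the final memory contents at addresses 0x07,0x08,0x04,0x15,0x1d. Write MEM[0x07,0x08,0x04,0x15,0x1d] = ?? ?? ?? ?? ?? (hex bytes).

  after D0: wrote 3B at 0x1b = 710fb6
  after D1: wrote 6B at 0x05 = 9e3cc5d0d603
  after D2: wrote 6B at 0x13 = d3579e3cc5d0
  after D3: wrote 5B at 0x17 = 0496acd357
  after D4: wrote 6B at 0x11 = d0d6030fb608
  after D5: wrote 7B at 0x05 = 030fb6080496ac
query mem[0x07]=0xb6, mem[0x08]=0x08, mem[0x04]=0x57, mem[0x15]=0xb6, mem[0x1d]=0xb6

MEM[0x07,0x08,0x04,0x15,0x1d] = b6 08 57 b6 b6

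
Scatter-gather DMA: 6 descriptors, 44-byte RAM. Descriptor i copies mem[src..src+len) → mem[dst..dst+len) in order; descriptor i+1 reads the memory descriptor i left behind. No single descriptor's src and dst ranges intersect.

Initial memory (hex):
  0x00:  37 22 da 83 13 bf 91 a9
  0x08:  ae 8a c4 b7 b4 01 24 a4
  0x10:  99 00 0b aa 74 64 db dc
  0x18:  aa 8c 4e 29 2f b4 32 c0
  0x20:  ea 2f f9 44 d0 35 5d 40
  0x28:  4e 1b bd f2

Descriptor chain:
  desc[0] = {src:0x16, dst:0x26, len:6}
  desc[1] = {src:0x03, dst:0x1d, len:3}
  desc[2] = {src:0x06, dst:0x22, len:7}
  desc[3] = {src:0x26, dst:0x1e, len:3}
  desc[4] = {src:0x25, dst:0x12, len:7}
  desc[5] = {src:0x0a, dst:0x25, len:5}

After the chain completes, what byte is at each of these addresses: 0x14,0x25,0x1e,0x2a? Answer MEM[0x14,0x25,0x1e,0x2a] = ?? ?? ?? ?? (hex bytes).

MEM[0x14,0x25,0x1e,0x2a] = b7 c4 c4 4e

[0] 0x16->0x26 len=6 : db dc aa 8c 4e 29
[1] 0x03->0x1d len=3 : 83 13 bf
[2] 0x06->0x22 len=7 : 91 a9 ae 8a c4 b7 b4
[3] 0x26->0x1e len=3 : c4 b7 b4
[4] 0x25->0x12 len=7 : 8a c4 b7 b4 8c 4e 29
[5] 0x0a->0x25 len=5 : c4 b7 b4 01 24
query mem[0x14]=0xb7, mem[0x25]=0xc4, mem[0x1e]=0xc4, mem[0x2a]=0x4e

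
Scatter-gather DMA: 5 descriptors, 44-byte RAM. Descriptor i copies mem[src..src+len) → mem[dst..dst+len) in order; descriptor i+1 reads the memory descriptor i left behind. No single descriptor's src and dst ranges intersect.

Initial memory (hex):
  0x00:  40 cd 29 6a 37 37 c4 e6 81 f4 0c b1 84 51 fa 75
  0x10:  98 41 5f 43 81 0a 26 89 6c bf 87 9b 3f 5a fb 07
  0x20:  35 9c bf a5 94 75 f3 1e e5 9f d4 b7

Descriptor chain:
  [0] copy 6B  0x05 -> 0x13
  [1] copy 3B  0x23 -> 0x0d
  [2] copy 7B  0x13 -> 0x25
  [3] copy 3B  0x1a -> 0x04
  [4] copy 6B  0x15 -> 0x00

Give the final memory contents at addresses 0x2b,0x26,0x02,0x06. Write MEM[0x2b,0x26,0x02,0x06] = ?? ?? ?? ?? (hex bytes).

#0 dst[0x13+6] := {0x37,0xc4,0xe6,0x81,0xf4,0x0c}
#1 dst[0x0d+3] := {0xa5,0x94,0x75}
#2 dst[0x25+7] := {0x37,0xc4,0xe6,0x81,0xf4,0x0c,0xbf}
#3 dst[0x04+3] := {0x87,0x9b,0x3f}
#4 dst[0x00+6] := {0xe6,0x81,0xf4,0x0c,0xbf,0x87}
query mem[0x2b]=0xbf, mem[0x26]=0xc4, mem[0x02]=0xf4, mem[0x06]=0x3f

MEM[0x2b,0x26,0x02,0x06] = bf c4 f4 3f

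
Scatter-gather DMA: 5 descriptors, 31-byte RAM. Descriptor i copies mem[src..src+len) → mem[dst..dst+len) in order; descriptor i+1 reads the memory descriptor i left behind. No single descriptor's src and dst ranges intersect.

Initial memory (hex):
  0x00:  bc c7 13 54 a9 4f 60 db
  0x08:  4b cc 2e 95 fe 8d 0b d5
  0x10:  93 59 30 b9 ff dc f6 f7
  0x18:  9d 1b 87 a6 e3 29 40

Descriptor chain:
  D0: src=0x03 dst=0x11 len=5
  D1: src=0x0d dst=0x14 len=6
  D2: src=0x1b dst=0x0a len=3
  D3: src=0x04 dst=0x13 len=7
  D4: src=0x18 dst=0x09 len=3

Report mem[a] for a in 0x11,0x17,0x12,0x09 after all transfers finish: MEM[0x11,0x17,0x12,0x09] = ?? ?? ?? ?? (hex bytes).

#0 dst[0x11+5] := {0x54,0xa9,0x4f,0x60,0xdb}
#1 dst[0x14+6] := {0x8d,0x0b,0xd5,0x93,0x54,0xa9}
#2 dst[0x0a+3] := {0xa6,0xe3,0x29}
#3 dst[0x13+7] := {0xa9,0x4f,0x60,0xdb,0x4b,0xcc,0xa6}
#4 dst[0x09+3] := {0xcc,0xa6,0x87}
query mem[0x11]=0x54, mem[0x17]=0x4b, mem[0x12]=0xa9, mem[0x09]=0xcc

MEM[0x11,0x17,0x12,0x09] = 54 4b a9 cc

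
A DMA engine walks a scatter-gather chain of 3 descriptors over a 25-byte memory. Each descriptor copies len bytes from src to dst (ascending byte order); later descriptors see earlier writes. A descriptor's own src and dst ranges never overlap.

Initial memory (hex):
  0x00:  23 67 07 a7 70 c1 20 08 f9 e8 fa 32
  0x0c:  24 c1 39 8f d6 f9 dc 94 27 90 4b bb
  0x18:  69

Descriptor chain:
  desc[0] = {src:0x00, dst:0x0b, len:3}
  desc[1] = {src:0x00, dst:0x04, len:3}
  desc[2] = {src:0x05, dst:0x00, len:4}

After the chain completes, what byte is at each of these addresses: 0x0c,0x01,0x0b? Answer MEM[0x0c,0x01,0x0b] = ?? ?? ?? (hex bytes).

MEM[0x0c,0x01,0x0b] = 67 07 23

[0] 0x00->0x0b len=3 : 23 67 07
[1] 0x00->0x04 len=3 : 23 67 07
[2] 0x05->0x00 len=4 : 67 07 08 f9
query mem[0x0c]=0x67, mem[0x01]=0x07, mem[0x0b]=0x23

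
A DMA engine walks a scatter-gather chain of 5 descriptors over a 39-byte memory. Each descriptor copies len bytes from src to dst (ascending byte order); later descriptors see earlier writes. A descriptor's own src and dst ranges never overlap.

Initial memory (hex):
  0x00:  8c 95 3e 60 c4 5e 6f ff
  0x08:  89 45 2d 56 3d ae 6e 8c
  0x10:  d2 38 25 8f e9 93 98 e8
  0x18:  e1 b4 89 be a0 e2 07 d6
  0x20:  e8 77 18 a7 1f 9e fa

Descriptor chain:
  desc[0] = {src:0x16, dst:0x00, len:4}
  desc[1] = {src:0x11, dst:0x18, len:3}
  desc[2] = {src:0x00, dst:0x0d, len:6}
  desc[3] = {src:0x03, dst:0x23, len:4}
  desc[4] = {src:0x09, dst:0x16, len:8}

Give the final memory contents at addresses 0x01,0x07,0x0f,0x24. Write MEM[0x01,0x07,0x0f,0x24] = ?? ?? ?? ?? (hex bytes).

#0 dst[0x00+4] := {0x98,0xe8,0xe1,0xb4}
#1 dst[0x18+3] := {0x38,0x25,0x8f}
#2 dst[0x0d+6] := {0x98,0xe8,0xe1,0xb4,0xc4,0x5e}
#3 dst[0x23+4] := {0xb4,0xc4,0x5e,0x6f}
#4 dst[0x16+8] := {0x45,0x2d,0x56,0x3d,0x98,0xe8,0xe1,0xb4}
query mem[0x01]=0xe8, mem[0x07]=0xff, mem[0x0f]=0xe1, mem[0x24]=0xc4

MEM[0x01,0x07,0x0f,0x24] = e8 ff e1 c4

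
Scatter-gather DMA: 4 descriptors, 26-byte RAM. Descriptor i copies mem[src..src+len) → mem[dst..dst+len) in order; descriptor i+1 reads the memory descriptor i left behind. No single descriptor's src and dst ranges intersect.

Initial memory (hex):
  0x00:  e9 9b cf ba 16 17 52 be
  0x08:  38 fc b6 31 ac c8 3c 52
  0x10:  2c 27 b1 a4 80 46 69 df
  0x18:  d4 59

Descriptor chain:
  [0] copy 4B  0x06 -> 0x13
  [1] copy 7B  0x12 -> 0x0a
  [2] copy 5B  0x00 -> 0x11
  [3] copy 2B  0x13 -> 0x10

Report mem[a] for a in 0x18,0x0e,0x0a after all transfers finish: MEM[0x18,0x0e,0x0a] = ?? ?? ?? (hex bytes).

MEM[0x18,0x0e,0x0a] = d4 fc b1

D0: mem[0x13..0x16] <- [52 be 38 fc]
D1: mem[0x0a..0x10] <- [b1 52 be 38 fc df d4]
D2: mem[0x11..0x15] <- [e9 9b cf ba 16]
D3: mem[0x10..0x11] <- [cf ba]
query mem[0x18]=0xd4, mem[0x0e]=0xfc, mem[0x0a]=0xb1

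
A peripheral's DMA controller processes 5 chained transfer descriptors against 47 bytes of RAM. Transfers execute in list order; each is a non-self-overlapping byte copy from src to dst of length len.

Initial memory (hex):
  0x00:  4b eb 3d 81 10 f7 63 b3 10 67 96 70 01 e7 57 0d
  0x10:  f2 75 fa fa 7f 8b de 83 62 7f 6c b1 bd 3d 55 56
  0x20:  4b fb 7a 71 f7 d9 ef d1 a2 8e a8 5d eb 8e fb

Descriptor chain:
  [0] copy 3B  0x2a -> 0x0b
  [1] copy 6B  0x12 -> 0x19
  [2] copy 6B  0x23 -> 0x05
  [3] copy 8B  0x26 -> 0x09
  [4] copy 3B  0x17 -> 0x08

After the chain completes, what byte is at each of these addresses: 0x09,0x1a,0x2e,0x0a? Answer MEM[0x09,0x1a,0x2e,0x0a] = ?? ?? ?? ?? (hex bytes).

D0: mem[0x0b..0x0d] <- [a8 5d eb]
D1: mem[0x19..0x1e] <- [fa fa 7f 8b de 83]
D2: mem[0x05..0x0a] <- [71 f7 d9 ef d1 a2]
D3: mem[0x09..0x10] <- [ef d1 a2 8e a8 5d eb 8e]
D4: mem[0x08..0x0a] <- [83 62 fa]
query mem[0x09]=0x62, mem[0x1a]=0xfa, mem[0x2e]=0xfb, mem[0x0a]=0xfa

MEM[0x09,0x1a,0x2e,0x0a] = 62 fa fb fa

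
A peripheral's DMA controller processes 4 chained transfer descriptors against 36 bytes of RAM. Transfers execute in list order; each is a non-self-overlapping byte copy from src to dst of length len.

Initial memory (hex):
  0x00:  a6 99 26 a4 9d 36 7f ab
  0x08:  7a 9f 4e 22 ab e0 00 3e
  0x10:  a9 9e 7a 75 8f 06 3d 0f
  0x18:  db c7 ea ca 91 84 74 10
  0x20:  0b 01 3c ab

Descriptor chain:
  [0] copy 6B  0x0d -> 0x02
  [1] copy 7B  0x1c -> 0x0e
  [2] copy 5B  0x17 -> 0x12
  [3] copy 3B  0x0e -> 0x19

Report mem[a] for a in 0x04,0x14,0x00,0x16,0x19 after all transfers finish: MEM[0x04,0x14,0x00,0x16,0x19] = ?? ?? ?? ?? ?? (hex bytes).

[0] 0x0d->0x02 len=6 : e0 00 3e a9 9e 7a
[1] 0x1c->0x0e len=7 : 91 84 74 10 0b 01 3c
[2] 0x17->0x12 len=5 : 0f db c7 ea ca
[3] 0x0e->0x19 len=3 : 91 84 74
query mem[0x04]=0x3e, mem[0x14]=0xc7, mem[0x00]=0xa6, mem[0x16]=0xca, mem[0x19]=0x91

MEM[0x04,0x14,0x00,0x16,0x19] = 3e c7 a6 ca 91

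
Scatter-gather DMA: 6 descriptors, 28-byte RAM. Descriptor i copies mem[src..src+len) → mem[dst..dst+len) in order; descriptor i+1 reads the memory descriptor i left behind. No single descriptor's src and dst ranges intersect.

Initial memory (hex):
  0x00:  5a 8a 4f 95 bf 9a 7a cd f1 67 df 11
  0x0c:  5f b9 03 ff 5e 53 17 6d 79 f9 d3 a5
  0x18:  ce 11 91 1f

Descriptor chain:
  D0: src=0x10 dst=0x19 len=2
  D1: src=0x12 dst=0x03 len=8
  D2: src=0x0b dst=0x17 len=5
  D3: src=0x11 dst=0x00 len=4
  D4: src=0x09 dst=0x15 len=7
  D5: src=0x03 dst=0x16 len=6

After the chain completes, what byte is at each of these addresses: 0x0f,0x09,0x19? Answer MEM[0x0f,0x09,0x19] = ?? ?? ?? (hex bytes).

MEM[0x0f,0x09,0x19] = ff ce f9

  after D0: wrote 2B at 0x19 = 5e53
  after D1: wrote 8B at 0x03 = 176d79f9d3a5ce5e
  after D2: wrote 5B at 0x17 = 115fb903ff
  after D3: wrote 4B at 0x00 = 53176d79
  after D4: wrote 7B at 0x15 = ce5e115fb903ff
  after D5: wrote 6B at 0x16 = 796d79f9d3a5
query mem[0x0f]=0xff, mem[0x09]=0xce, mem[0x19]=0xf9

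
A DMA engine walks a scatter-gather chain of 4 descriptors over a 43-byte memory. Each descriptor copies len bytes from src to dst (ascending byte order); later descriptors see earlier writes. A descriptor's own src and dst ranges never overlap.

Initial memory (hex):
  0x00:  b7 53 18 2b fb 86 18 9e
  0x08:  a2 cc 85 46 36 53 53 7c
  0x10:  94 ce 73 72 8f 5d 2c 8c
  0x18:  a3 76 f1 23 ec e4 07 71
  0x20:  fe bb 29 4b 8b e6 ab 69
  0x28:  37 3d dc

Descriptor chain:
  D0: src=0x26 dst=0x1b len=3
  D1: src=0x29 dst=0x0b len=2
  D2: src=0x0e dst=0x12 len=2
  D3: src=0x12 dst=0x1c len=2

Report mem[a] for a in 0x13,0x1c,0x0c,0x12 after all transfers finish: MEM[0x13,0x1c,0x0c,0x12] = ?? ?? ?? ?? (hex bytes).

MEM[0x13,0x1c,0x0c,0x12] = 7c 53 dc 53

[0] 0x26->0x1b len=3 : ab 69 37
[1] 0x29->0x0b len=2 : 3d dc
[2] 0x0e->0x12 len=2 : 53 7c
[3] 0x12->0x1c len=2 : 53 7c
query mem[0x13]=0x7c, mem[0x1c]=0x53, mem[0x0c]=0xdc, mem[0x12]=0x53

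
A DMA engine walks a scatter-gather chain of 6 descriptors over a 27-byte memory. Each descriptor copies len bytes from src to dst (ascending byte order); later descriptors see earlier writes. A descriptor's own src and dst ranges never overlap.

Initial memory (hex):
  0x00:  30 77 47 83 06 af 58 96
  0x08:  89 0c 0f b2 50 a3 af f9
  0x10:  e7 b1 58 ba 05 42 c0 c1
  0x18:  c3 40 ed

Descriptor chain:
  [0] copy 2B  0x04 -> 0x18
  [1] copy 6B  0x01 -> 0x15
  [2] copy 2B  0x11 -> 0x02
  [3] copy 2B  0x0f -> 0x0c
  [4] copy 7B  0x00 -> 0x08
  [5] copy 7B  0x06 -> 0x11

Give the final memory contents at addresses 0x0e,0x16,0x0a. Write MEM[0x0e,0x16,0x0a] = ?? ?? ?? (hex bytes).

MEM[0x0e,0x16,0x0a] = 58 58 b1

#0 dst[0x18+2] := {0x06,0xaf}
#1 dst[0x15+6] := {0x77,0x47,0x83,0x06,0xaf,0x58}
#2 dst[0x02+2] := {0xb1,0x58}
#3 dst[0x0c+2] := {0xf9,0xe7}
#4 dst[0x08+7] := {0x30,0x77,0xb1,0x58,0x06,0xaf,0x58}
#5 dst[0x11+7] := {0x58,0x96,0x30,0x77,0xb1,0x58,0x06}
query mem[0x0e]=0x58, mem[0x16]=0x58, mem[0x0a]=0xb1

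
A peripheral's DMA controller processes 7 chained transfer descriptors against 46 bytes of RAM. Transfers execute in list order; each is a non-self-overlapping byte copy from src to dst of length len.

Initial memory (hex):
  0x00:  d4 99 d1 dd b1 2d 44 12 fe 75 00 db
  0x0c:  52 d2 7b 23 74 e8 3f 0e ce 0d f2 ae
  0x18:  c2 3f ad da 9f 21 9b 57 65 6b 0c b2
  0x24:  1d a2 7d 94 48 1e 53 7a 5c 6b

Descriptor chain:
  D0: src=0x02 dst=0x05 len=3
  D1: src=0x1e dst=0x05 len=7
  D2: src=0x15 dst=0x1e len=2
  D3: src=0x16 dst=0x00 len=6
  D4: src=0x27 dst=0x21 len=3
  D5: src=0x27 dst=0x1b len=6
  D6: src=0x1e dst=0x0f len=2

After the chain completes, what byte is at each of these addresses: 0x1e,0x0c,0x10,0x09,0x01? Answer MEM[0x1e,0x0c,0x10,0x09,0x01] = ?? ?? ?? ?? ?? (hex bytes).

MEM[0x1e,0x0c,0x10,0x09,0x01] = 53 52 7a 0c ae

  after D0: wrote 3B at 0x05 = d1ddb1
  after D1: wrote 7B at 0x05 = 9b57656b0cb21d
  after D2: wrote 2B at 0x1e = 0df2
  after D3: wrote 6B at 0x00 = f2aec23fadda
  after D4: wrote 3B at 0x21 = 94481e
  after D5: wrote 6B at 0x1b = 94481e537a5c
  after D6: wrote 2B at 0x0f = 537a
query mem[0x1e]=0x53, mem[0x0c]=0x52, mem[0x10]=0x7a, mem[0x09]=0x0c, mem[0x01]=0xae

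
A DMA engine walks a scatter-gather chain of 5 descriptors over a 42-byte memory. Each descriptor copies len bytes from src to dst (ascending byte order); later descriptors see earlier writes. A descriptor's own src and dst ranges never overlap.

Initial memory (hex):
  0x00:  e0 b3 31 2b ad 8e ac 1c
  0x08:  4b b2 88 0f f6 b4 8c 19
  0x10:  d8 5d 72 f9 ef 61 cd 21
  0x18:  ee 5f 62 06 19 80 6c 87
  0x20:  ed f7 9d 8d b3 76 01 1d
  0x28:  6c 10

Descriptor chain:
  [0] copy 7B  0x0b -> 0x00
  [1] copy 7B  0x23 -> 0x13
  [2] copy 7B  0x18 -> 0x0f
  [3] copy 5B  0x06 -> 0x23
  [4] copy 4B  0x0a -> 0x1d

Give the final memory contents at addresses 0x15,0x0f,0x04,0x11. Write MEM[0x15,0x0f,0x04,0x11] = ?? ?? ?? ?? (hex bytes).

#0 dst[0x00+7] := {0x0f,0xf6,0xb4,0x8c,0x19,0xd8,0x5d}
#1 dst[0x13+7] := {0x8d,0xb3,0x76,0x01,0x1d,0x6c,0x10}
#2 dst[0x0f+7] := {0x6c,0x10,0x62,0x06,0x19,0x80,0x6c}
#3 dst[0x23+5] := {0x5d,0x1c,0x4b,0xb2,0x88}
#4 dst[0x1d+4] := {0x88,0x0f,0xf6,0xb4}
query mem[0x15]=0x6c, mem[0x0f]=0x6c, mem[0x04]=0x19, mem[0x11]=0x62

MEM[0x15,0x0f,0x04,0x11] = 6c 6c 19 62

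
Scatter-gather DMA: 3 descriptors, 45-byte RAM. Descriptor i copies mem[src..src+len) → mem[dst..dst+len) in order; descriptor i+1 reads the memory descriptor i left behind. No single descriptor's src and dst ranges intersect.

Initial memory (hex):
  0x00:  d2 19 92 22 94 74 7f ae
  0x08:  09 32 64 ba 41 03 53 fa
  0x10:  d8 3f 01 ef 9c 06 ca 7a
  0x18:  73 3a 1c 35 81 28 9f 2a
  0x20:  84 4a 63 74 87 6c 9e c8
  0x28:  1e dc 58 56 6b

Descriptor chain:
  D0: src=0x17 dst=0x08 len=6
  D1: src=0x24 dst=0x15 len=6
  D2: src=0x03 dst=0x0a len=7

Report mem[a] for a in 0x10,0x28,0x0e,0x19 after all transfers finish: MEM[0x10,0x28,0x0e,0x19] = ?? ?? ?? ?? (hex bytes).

[0] 0x17->0x08 len=6 : 7a 73 3a 1c 35 81
[1] 0x24->0x15 len=6 : 87 6c 9e c8 1e dc
[2] 0x03->0x0a len=7 : 22 94 74 7f ae 7a 73
query mem[0x10]=0x73, mem[0x28]=0x1e, mem[0x0e]=0xae, mem[0x19]=0x1e

MEM[0x10,0x28,0x0e,0x19] = 73 1e ae 1e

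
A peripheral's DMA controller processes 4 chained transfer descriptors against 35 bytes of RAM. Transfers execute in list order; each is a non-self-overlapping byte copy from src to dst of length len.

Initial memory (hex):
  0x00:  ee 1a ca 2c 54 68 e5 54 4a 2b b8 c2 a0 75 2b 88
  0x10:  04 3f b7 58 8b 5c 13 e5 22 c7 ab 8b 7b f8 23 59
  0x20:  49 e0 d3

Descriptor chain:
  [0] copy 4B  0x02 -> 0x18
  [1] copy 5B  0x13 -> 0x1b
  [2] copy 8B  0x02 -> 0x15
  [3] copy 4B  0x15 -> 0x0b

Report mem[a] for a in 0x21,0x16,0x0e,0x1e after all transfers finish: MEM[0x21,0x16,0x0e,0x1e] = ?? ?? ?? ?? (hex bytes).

  after D0: wrote 4B at 0x18 = ca2c5468
  after D1: wrote 5B at 0x1b = 588b5c13e5
  after D2: wrote 8B at 0x15 = ca2c5468e5544a2b
  after D3: wrote 4B at 0x0b = ca2c5468
query mem[0x21]=0xe0, mem[0x16]=0x2c, mem[0x0e]=0x68, mem[0x1e]=0x13

MEM[0x21,0x16,0x0e,0x1e] = e0 2c 68 13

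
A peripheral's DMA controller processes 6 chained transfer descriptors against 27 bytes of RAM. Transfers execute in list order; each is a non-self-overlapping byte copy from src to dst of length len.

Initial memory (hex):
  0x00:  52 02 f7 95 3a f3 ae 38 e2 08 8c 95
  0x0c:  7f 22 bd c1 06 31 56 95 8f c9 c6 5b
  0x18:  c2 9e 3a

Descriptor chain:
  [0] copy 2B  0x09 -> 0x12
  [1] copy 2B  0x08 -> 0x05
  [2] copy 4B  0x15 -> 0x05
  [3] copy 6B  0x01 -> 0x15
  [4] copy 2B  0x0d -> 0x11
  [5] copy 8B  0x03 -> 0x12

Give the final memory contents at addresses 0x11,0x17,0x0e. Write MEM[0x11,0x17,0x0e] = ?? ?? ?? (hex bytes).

D0: mem[0x12..0x13] <- [08 8c]
D1: mem[0x05..0x06] <- [e2 08]
D2: mem[0x05..0x08] <- [c9 c6 5b c2]
D3: mem[0x15..0x1a] <- [02 f7 95 3a c9 c6]
D4: mem[0x11..0x12] <- [22 bd]
D5: mem[0x12..0x19] <- [95 3a c9 c6 5b c2 08 8c]
query mem[0x11]=0x22, mem[0x17]=0xc2, mem[0x0e]=0xbd

MEM[0x11,0x17,0x0e] = 22 c2 bd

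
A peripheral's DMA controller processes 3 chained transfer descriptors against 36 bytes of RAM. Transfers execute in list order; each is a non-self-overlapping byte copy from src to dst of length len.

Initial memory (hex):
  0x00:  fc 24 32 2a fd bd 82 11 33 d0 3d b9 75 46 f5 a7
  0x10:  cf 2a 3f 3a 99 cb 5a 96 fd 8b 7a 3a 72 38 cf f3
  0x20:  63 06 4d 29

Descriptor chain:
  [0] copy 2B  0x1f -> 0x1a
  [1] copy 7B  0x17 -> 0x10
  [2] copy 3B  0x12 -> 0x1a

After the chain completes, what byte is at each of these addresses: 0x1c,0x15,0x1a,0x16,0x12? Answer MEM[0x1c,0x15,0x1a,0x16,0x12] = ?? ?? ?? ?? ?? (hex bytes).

MEM[0x1c,0x15,0x1a,0x16,0x12] = 63 72 8b 38 8b

[0] 0x1f->0x1a len=2 : f3 63
[1] 0x17->0x10 len=7 : 96 fd 8b f3 63 72 38
[2] 0x12->0x1a len=3 : 8b f3 63
query mem[0x1c]=0x63, mem[0x15]=0x72, mem[0x1a]=0x8b, mem[0x16]=0x38, mem[0x12]=0x8b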